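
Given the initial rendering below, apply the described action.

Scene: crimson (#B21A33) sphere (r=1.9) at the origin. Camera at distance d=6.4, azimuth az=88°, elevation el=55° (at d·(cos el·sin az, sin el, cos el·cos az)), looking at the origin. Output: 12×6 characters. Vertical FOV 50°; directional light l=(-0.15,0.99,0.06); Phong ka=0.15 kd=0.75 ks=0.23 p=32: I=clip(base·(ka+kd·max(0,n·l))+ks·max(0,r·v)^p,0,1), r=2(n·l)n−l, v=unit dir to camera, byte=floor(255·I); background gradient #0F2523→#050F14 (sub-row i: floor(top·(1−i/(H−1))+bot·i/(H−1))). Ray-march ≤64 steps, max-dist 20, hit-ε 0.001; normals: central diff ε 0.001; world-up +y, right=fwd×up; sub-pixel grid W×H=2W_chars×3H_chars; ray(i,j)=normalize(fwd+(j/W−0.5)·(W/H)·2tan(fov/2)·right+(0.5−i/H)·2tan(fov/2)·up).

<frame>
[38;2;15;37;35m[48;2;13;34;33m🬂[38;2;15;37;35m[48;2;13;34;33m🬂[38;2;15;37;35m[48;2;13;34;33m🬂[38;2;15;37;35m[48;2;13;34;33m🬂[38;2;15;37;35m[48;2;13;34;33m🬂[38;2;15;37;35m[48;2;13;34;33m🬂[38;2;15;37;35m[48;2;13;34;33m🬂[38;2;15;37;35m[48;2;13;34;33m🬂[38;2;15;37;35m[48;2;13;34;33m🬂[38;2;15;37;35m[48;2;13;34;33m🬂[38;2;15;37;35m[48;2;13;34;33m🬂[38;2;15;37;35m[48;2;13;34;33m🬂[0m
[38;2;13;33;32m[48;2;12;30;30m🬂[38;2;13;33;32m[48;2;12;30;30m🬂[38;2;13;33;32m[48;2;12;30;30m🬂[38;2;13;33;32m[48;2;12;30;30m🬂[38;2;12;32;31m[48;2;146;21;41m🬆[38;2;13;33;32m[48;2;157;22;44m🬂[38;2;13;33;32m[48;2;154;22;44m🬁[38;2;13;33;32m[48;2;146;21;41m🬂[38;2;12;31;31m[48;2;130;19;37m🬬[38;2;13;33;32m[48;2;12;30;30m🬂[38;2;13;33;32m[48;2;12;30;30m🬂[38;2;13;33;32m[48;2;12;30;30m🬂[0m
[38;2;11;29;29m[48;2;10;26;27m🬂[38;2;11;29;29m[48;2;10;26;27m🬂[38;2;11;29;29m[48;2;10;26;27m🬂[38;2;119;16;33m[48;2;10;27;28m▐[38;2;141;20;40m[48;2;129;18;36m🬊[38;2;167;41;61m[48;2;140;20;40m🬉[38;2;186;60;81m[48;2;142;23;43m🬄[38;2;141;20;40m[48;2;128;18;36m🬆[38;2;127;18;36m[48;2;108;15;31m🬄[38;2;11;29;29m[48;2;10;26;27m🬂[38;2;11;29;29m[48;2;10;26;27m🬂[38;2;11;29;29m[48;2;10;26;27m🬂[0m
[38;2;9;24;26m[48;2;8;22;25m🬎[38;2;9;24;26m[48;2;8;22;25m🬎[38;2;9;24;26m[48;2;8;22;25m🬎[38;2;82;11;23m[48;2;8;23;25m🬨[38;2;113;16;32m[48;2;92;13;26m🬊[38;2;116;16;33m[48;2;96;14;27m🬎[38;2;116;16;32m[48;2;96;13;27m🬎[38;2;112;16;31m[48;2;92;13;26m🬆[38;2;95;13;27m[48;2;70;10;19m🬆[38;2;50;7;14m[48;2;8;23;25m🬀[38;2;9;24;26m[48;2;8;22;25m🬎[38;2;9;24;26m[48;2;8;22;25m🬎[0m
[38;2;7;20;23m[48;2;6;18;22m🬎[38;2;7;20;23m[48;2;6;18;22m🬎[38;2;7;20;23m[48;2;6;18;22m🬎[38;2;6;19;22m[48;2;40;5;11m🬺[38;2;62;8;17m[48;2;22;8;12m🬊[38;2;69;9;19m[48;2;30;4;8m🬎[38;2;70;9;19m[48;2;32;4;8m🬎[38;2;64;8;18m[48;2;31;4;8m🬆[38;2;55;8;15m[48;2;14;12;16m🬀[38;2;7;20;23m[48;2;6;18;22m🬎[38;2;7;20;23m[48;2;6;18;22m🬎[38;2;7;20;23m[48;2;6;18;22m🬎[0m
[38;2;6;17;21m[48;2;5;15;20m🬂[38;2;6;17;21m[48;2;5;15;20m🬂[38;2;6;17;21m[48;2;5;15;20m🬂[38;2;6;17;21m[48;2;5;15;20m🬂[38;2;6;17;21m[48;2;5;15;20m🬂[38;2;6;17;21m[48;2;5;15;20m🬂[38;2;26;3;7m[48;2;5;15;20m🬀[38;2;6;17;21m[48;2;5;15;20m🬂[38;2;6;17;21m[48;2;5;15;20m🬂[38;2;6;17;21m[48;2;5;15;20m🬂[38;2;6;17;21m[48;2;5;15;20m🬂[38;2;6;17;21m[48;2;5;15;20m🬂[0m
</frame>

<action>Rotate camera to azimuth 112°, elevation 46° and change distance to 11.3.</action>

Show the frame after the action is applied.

<frame>
[38;2;15;37;35m[48;2;13;34;33m🬂[38;2;15;37;35m[48;2;13;34;33m🬂[38;2;15;37;35m[48;2;13;34;33m🬂[38;2;15;37;35m[48;2;13;34;33m🬂[38;2;15;37;35m[48;2;13;34;33m🬂[38;2;15;37;35m[48;2;13;34;33m🬂[38;2;15;37;35m[48;2;13;34;33m🬂[38;2;15;37;35m[48;2;13;34;33m🬂[38;2;15;37;35m[48;2;13;34;33m🬂[38;2;15;37;35m[48;2;13;34;33m🬂[38;2;15;37;35m[48;2;13;34;33m🬂[38;2;15;37;35m[48;2;13;34;33m🬂[0m
[38;2;13;33;32m[48;2;12;30;30m🬂[38;2;13;33;32m[48;2;12;30;30m🬂[38;2;13;33;32m[48;2;12;30;30m🬂[38;2;13;33;32m[48;2;12;30;30m🬂[38;2;13;33;32m[48;2;12;30;30m🬂[38;2;13;33;32m[48;2;12;30;30m🬂[38;2;13;33;32m[48;2;12;30;30m🬂[38;2;13;33;32m[48;2;12;30;30m🬂[38;2;13;33;32m[48;2;12;30;30m🬂[38;2;13;33;32m[48;2;12;30;30m🬂[38;2;13;33;32m[48;2;12;30;30m🬂[38;2;13;33;32m[48;2;12;30;30m🬂[0m
[38;2;11;29;29m[48;2;10;26;27m🬂[38;2;11;29;29m[48;2;10;26;27m🬂[38;2;11;29;29m[48;2;10;26;27m🬂[38;2;11;29;29m[48;2;10;26;27m🬂[38;2;10;27;28m[48;2;91;13;26m🬝[38;2;11;29;29m[48;2;136;19;38m🬀[38;2;164;31;52m[48;2;142;22;41m🬄[38;2;115;16;32m[48;2;10;28;28m🬱[38;2;11;29;29m[48;2;10;26;27m🬂[38;2;11;29;29m[48;2;10;26;27m🬂[38;2;11;29;29m[48;2;10;26;27m🬂[38;2;11;29;29m[48;2;10;26;27m🬂[0m
[38;2;9;24;26m[48;2;8;22;25m🬎[38;2;9;24;26m[48;2;8;22;25m🬎[38;2;9;24;26m[48;2;8;22;25m🬎[38;2;9;24;26m[48;2;8;22;25m🬎[38;2;70;10;20m[48;2;12;19;22m🬁[38;2;90;12;25m[48;2;40;5;11m🬊[38;2;89;12;25m[48;2;35;4;9m🬎[38;2;75;10;21m[48;2;21;9;13m🬆[38;2;9;24;26m[48;2;8;22;25m🬎[38;2;9;24;26m[48;2;8;22;25m🬎[38;2;9;24;26m[48;2;8;22;25m🬎[38;2;9;24;26m[48;2;8;22;25m🬎[0m
[38;2;7;20;23m[48;2;6;18;22m🬎[38;2;7;20;23m[48;2;6;18;22m🬎[38;2;7;20;23m[48;2;6;18;22m🬎[38;2;7;20;23m[48;2;6;18;22m🬎[38;2;7;20;23m[48;2;6;18;22m🬎[38;2;6;19;22m[48;2;26;3;7m🬺[38;2;26;3;7m[48;2;6;19;22m🬂[38;2;7;20;23m[48;2;6;18;22m🬎[38;2;7;20;23m[48;2;6;18;22m🬎[38;2;7;20;23m[48;2;6;18;22m🬎[38;2;7;20;23m[48;2;6;18;22m🬎[38;2;7;20;23m[48;2;6;18;22m🬎[0m
[38;2;6;17;21m[48;2;5;15;20m🬂[38;2;6;17;21m[48;2;5;15;20m🬂[38;2;6;17;21m[48;2;5;15;20m🬂[38;2;6;17;21m[48;2;5;15;20m🬂[38;2;6;17;21m[48;2;5;15;20m🬂[38;2;6;17;21m[48;2;5;15;20m🬂[38;2;6;17;21m[48;2;5;15;20m🬂[38;2;6;17;21m[48;2;5;15;20m🬂[38;2;6;17;21m[48;2;5;15;20m🬂[38;2;6;17;21m[48;2;5;15;20m🬂[38;2;6;17;21m[48;2;5;15;20m🬂[38;2;6;17;21m[48;2;5;15;20m🬂[0m
</frame>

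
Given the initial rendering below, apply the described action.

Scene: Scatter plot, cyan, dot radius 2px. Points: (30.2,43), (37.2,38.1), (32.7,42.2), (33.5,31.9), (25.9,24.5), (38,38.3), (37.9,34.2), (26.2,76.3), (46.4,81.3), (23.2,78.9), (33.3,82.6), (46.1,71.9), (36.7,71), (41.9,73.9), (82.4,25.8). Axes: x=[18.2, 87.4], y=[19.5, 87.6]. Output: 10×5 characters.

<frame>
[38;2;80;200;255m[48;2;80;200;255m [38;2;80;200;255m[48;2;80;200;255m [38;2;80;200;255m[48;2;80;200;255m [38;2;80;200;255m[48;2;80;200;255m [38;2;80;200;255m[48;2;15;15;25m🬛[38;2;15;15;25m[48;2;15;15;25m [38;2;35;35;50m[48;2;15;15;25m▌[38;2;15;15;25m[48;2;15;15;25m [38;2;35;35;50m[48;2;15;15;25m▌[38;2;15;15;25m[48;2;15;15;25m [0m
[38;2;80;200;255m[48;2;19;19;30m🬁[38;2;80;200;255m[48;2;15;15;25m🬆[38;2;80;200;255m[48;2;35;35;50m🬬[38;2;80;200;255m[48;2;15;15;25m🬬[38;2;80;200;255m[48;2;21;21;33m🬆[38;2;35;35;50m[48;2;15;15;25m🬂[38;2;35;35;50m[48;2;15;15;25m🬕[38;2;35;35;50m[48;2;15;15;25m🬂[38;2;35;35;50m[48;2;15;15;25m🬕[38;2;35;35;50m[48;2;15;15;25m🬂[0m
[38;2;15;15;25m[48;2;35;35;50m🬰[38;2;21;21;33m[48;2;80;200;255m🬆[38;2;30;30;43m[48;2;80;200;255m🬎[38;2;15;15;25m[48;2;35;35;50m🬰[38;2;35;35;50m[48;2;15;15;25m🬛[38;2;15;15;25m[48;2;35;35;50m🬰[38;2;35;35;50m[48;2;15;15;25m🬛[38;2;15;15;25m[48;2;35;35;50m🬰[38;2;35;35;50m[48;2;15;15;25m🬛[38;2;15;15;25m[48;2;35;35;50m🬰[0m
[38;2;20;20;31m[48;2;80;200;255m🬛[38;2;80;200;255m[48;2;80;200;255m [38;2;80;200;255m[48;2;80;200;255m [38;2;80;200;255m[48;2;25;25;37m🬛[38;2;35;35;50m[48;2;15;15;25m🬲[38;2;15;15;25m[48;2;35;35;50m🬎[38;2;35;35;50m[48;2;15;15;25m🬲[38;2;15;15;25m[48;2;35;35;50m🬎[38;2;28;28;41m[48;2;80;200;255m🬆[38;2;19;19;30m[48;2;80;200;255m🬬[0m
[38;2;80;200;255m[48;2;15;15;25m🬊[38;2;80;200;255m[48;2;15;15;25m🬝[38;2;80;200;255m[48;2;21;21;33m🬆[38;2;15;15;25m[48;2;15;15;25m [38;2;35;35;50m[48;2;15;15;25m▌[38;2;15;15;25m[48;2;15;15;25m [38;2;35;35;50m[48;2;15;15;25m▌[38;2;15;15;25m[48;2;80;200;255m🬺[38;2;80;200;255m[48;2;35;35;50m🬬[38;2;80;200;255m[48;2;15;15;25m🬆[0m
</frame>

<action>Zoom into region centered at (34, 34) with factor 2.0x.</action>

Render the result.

<frame>
[38;2;15;15;25m[48;2;15;15;25m [38;2;15;15;25m[48;2;15;15;25m [38;2;35;35;50m[48;2;15;15;25m▌[38;2;15;15;25m[48;2;80;200;255m🬆[38;2;21;21;33m[48;2;80;200;255m🬊[38;2;15;15;25m[48;2;15;15;25m [38;2;35;35;50m[48;2;15;15;25m▌[38;2;15;15;25m[48;2;15;15;25m [38;2;35;35;50m[48;2;15;15;25m▌[38;2;15;15;25m[48;2;15;15;25m [0m
[38;2;35;35;50m[48;2;15;15;25m🬂[38;2;35;35;50m[48;2;15;15;25m🬂[38;2;80;200;255m[48;2;27;27;40m🬁[38;2;80;200;255m[48;2;15;15;25m🬬[38;2;80;200;255m[48;2;80;200;255m [38;2;80;200;255m[48;2;80;200;255m [38;2;80;200;255m[48;2;28;28;41m🬱[38;2;35;35;50m[48;2;15;15;25m🬂[38;2;35;35;50m[48;2;15;15;25m🬕[38;2;35;35;50m[48;2;15;15;25m🬂[0m
[38;2;15;15;25m[48;2;35;35;50m🬰[38;2;15;15;25m[48;2;35;35;50m🬰[38;2;31;31;45m[48;2;80;200;255m🬝[38;2;19;19;30m[48;2;80;200;255m🬴[38;2;80;200;255m[48;2;80;200;255m [38;2;80;200;255m[48;2;80;200;255m [38;2;80;200;255m[48;2;28;28;41m🬆[38;2;15;15;25m[48;2;35;35;50m🬰[38;2;35;35;50m[48;2;15;15;25m🬛[38;2;15;15;25m[48;2;35;35;50m🬰[0m
[38;2;15;15;25m[48;2;35;35;50m🬎[38;2;23;23;35m[48;2;80;200;255m🬴[38;2;80;200;255m[48;2;80;200;255m [38;2;80;200;255m[48;2;25;25;37m🬛[38;2;80;200;255m[48;2;31;31;45m🬁[38;2;15;15;25m[48;2;35;35;50m🬎[38;2;35;35;50m[48;2;15;15;25m🬲[38;2;15;15;25m[48;2;35;35;50m🬎[38;2;35;35;50m[48;2;15;15;25m🬲[38;2;15;15;25m[48;2;35;35;50m🬎[0m
[38;2;15;15;25m[48;2;15;15;25m [38;2;15;15;25m[48;2;15;15;25m [38;2;80;200;255m[48;2;27;27;40m🬁[38;2;15;15;25m[48;2;15;15;25m [38;2;35;35;50m[48;2;15;15;25m▌[38;2;15;15;25m[48;2;15;15;25m [38;2;35;35;50m[48;2;15;15;25m▌[38;2;15;15;25m[48;2;15;15;25m [38;2;35;35;50m[48;2;15;15;25m▌[38;2;15;15;25m[48;2;15;15;25m [0m
</frame>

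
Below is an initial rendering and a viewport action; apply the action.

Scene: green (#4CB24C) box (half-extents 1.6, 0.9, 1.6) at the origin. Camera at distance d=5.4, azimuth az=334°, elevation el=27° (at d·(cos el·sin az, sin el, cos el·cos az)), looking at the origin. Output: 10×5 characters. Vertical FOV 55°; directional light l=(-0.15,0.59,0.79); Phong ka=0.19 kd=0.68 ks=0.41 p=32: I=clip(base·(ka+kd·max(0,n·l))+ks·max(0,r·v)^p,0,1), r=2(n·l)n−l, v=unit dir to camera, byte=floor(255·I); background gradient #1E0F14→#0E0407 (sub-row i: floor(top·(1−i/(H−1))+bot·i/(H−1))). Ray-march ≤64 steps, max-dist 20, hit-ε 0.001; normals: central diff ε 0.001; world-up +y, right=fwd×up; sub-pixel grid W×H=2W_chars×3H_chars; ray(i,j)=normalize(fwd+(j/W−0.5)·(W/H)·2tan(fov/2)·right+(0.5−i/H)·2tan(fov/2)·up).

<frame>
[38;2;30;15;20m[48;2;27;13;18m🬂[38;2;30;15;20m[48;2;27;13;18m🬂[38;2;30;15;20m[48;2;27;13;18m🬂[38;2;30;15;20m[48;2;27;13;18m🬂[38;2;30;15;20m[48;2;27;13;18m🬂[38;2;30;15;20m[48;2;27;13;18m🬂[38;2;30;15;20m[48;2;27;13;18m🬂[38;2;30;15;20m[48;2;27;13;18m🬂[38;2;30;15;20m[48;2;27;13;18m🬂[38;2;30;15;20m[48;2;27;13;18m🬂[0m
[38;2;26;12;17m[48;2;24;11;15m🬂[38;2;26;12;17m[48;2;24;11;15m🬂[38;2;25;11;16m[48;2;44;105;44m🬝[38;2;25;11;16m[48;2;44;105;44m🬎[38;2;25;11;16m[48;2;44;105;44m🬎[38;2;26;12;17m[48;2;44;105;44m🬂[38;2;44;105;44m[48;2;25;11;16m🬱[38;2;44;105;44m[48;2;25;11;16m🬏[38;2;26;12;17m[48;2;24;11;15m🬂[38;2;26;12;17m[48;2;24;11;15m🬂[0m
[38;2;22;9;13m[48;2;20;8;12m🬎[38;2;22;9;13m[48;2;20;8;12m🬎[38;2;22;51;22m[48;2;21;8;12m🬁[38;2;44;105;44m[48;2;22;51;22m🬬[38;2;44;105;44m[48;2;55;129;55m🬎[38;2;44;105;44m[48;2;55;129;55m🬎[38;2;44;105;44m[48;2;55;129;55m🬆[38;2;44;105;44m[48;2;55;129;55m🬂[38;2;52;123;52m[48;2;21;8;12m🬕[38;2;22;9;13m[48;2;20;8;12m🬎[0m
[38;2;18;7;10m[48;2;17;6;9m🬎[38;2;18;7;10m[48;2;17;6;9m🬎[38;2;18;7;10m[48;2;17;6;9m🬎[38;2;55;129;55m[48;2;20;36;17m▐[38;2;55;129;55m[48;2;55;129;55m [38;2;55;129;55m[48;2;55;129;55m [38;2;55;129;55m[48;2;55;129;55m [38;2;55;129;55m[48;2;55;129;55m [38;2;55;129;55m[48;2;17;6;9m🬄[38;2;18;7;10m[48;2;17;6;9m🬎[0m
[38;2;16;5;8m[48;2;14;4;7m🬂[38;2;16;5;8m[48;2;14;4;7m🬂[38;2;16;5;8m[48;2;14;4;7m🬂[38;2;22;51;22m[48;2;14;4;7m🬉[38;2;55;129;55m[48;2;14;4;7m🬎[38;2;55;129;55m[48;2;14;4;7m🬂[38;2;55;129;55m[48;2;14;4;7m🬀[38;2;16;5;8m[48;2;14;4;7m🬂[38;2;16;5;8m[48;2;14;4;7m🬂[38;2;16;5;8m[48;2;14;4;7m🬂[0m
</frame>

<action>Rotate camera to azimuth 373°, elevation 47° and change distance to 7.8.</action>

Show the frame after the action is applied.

<frame>
[38;2;30;15;20m[48;2;27;13;18m🬂[38;2;30;15;20m[48;2;27;13;18m🬂[38;2;30;15;20m[48;2;27;13;18m🬂[38;2;30;15;20m[48;2;27;13;18m🬂[38;2;30;15;20m[48;2;27;13;18m🬂[38;2;30;15;20m[48;2;27;13;18m🬂[38;2;30;15;20m[48;2;27;13;18m🬂[38;2;30;15;20m[48;2;27;13;18m🬂[38;2;30;15;20m[48;2;27;13;18m🬂[38;2;30;15;20m[48;2;27;13;18m🬂[0m
[38;2;26;12;17m[48;2;24;11;15m🬂[38;2;26;12;17m[48;2;24;11;15m🬂[38;2;26;12;17m[48;2;24;11;15m🬂[38;2;26;12;17m[48;2;24;11;15m🬂[38;2;25;11;16m[48;2;44;105;44m🬎[38;2;25;11;16m[48;2;44;105;44m🬎[38;2;25;11;16m[48;2;44;105;44m🬎[38;2;26;12;17m[48;2;24;11;15m🬂[38;2;26;12;17m[48;2;24;11;15m🬂[38;2;26;12;17m[48;2;24;11;15m🬂[0m
[38;2;22;9;13m[48;2;20;8;12m🬎[38;2;22;9;13m[48;2;20;8;12m🬎[38;2;22;9;13m[48;2;20;8;12m🬎[38;2;44;105;44m[48;2;22;9;13m🬷[38;2;44;105;44m[48;2;44;105;44m [38;2;44;105;44m[48;2;44;105;44m [38;2;44;105;44m[48;2;44;105;44m [38;2;22;9;13m[48;2;20;8;12m🬎[38;2;22;9;13m[48;2;20;8;12m🬎[38;2;22;9;13m[48;2;20;8;12m🬎[0m
[38;2;18;7;10m[48;2;17;6;9m🬎[38;2;18;7;10m[48;2;17;6;9m🬎[38;2;18;7;10m[48;2;17;6;9m🬎[38;2;55;129;55m[48;2;17;6;9m🬊[38;2;55;129;55m[48;2;17;6;9m🬎[38;2;55;129;55m[48;2;44;105;44m🬺[38;2;49;117;49m[48;2;17;6;9m🬕[38;2;18;7;10m[48;2;17;6;9m🬎[38;2;18;7;10m[48;2;17;6;9m🬎[38;2;18;7;10m[48;2;17;6;9m🬎[0m
[38;2;16;5;8m[48;2;14;4;7m🬂[38;2;16;5;8m[48;2;14;4;7m🬂[38;2;16;5;8m[48;2;14;4;7m🬂[38;2;16;5;8m[48;2;14;4;7m🬂[38;2;16;5;8m[48;2;14;4;7m🬂[38;2;16;5;8m[48;2;14;4;7m🬂[38;2;16;5;8m[48;2;14;4;7m🬂[38;2;16;5;8m[48;2;14;4;7m🬂[38;2;16;5;8m[48;2;14;4;7m🬂[38;2;16;5;8m[48;2;14;4;7m🬂[0m
</frame>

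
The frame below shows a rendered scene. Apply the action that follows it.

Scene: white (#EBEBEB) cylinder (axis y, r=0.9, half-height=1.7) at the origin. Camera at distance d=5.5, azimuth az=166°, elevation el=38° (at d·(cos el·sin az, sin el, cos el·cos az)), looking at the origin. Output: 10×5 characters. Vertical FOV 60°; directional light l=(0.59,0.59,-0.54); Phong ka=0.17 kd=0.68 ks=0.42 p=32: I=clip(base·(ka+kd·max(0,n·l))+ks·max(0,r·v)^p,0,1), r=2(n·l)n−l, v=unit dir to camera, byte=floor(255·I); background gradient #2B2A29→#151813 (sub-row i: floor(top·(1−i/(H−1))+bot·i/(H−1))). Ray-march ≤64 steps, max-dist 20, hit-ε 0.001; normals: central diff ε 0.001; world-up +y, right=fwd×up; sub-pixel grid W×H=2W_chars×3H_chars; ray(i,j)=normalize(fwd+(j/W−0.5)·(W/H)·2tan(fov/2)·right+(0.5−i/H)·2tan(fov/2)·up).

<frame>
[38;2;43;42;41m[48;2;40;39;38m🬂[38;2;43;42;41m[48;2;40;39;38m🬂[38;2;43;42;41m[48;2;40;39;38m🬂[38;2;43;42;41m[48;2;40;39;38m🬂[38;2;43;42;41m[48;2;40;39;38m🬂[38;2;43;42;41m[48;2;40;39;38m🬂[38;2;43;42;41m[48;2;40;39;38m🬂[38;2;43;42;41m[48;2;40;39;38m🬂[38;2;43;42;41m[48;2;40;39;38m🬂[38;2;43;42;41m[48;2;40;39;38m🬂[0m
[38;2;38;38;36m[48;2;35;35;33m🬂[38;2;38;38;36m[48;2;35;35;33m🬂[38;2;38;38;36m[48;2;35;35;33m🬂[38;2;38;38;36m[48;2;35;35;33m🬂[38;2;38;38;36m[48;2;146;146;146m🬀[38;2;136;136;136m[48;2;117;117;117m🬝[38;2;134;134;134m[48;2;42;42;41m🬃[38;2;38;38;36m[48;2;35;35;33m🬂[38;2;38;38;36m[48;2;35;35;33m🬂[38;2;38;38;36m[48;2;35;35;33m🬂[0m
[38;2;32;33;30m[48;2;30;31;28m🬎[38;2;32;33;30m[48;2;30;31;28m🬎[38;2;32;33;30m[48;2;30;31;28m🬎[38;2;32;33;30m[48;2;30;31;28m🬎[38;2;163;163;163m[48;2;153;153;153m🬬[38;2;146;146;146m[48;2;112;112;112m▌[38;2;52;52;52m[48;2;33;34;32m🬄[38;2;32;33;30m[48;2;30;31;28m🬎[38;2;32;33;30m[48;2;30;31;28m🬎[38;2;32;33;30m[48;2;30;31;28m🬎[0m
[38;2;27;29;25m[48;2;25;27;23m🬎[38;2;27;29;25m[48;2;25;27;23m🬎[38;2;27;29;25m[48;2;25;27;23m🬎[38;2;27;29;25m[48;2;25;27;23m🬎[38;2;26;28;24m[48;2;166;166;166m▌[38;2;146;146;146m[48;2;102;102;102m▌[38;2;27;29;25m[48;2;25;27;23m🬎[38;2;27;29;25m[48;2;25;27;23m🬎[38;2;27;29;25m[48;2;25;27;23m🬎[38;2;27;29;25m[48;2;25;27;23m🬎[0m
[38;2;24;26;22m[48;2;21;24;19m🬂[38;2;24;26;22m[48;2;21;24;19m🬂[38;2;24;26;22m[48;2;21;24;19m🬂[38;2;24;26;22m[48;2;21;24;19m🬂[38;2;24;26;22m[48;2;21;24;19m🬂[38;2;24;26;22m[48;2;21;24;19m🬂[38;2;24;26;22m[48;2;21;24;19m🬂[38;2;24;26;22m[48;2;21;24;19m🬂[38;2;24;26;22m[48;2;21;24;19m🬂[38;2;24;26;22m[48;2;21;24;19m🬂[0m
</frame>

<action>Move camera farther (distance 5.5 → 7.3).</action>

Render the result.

<frame>
[38;2;43;42;41m[48;2;40;39;38m🬂[38;2;43;42;41m[48;2;40;39;38m🬂[38;2;43;42;41m[48;2;40;39;38m🬂[38;2;43;42;41m[48;2;40;39;38m🬂[38;2;43;42;41m[48;2;40;39;38m🬂[38;2;43;42;41m[48;2;40;39;38m🬂[38;2;43;42;41m[48;2;40;39;38m🬂[38;2;43;42;41m[48;2;40;39;38m🬂[38;2;43;42;41m[48;2;40;39;38m🬂[38;2;43;42;41m[48;2;40;39;38m🬂[0m
[38;2;38;38;36m[48;2;35;35;33m🬂[38;2;38;38;36m[48;2;35;35;33m🬂[38;2;38;38;36m[48;2;35;35;33m🬂[38;2;38;38;36m[48;2;35;35;33m🬂[38;2;36;36;34m[48;2;134;134;134m🬝[38;2;134;134;134m[48;2;37;37;35m🬱[38;2;38;38;36m[48;2;35;35;33m🬂[38;2;38;38;36m[48;2;35;35;33m🬂[38;2;38;38;36m[48;2;35;35;33m🬂[38;2;38;38;36m[48;2;35;35;33m🬂[0m
[38;2;32;33;30m[48;2;30;31;28m🬎[38;2;32;33;30m[48;2;30;31;28m🬎[38;2;32;33;30m[48;2;30;31;28m🬎[38;2;32;33;30m[48;2;30;31;28m🬎[38;2;167;167;167m[48;2;31;32;29m▐[38;2;146;146;146m[48;2;92;92;92m▌[38;2;32;33;30m[48;2;30;31;28m🬎[38;2;32;33;30m[48;2;30;31;28m🬎[38;2;32;33;30m[48;2;30;31;28m🬎[38;2;32;33;30m[48;2;30;31;28m🬎[0m
[38;2;27;29;25m[48;2;25;27;23m🬎[38;2;27;29;25m[48;2;25;27;23m🬎[38;2;27;29;25m[48;2;25;27;23m🬎[38;2;27;29;25m[48;2;25;27;23m🬎[38;2;166;166;166m[48;2;26;28;24m🬉[38;2;146;146;146m[48;2;51;52;50m🬄[38;2;27;29;25m[48;2;25;27;23m🬎[38;2;27;29;25m[48;2;25;27;23m🬎[38;2;27;29;25m[48;2;25;27;23m🬎[38;2;27;29;25m[48;2;25;27;23m🬎[0m
[38;2;24;26;22m[48;2;21;24;19m🬂[38;2;24;26;22m[48;2;21;24;19m🬂[38;2;24;26;22m[48;2;21;24;19m🬂[38;2;24;26;22m[48;2;21;24;19m🬂[38;2;24;26;22m[48;2;21;24;19m🬂[38;2;24;26;22m[48;2;21;24;19m🬂[38;2;24;26;22m[48;2;21;24;19m🬂[38;2;24;26;22m[48;2;21;24;19m🬂[38;2;24;26;22m[48;2;21;24;19m🬂[38;2;24;26;22m[48;2;21;24;19m🬂[0m
</frame>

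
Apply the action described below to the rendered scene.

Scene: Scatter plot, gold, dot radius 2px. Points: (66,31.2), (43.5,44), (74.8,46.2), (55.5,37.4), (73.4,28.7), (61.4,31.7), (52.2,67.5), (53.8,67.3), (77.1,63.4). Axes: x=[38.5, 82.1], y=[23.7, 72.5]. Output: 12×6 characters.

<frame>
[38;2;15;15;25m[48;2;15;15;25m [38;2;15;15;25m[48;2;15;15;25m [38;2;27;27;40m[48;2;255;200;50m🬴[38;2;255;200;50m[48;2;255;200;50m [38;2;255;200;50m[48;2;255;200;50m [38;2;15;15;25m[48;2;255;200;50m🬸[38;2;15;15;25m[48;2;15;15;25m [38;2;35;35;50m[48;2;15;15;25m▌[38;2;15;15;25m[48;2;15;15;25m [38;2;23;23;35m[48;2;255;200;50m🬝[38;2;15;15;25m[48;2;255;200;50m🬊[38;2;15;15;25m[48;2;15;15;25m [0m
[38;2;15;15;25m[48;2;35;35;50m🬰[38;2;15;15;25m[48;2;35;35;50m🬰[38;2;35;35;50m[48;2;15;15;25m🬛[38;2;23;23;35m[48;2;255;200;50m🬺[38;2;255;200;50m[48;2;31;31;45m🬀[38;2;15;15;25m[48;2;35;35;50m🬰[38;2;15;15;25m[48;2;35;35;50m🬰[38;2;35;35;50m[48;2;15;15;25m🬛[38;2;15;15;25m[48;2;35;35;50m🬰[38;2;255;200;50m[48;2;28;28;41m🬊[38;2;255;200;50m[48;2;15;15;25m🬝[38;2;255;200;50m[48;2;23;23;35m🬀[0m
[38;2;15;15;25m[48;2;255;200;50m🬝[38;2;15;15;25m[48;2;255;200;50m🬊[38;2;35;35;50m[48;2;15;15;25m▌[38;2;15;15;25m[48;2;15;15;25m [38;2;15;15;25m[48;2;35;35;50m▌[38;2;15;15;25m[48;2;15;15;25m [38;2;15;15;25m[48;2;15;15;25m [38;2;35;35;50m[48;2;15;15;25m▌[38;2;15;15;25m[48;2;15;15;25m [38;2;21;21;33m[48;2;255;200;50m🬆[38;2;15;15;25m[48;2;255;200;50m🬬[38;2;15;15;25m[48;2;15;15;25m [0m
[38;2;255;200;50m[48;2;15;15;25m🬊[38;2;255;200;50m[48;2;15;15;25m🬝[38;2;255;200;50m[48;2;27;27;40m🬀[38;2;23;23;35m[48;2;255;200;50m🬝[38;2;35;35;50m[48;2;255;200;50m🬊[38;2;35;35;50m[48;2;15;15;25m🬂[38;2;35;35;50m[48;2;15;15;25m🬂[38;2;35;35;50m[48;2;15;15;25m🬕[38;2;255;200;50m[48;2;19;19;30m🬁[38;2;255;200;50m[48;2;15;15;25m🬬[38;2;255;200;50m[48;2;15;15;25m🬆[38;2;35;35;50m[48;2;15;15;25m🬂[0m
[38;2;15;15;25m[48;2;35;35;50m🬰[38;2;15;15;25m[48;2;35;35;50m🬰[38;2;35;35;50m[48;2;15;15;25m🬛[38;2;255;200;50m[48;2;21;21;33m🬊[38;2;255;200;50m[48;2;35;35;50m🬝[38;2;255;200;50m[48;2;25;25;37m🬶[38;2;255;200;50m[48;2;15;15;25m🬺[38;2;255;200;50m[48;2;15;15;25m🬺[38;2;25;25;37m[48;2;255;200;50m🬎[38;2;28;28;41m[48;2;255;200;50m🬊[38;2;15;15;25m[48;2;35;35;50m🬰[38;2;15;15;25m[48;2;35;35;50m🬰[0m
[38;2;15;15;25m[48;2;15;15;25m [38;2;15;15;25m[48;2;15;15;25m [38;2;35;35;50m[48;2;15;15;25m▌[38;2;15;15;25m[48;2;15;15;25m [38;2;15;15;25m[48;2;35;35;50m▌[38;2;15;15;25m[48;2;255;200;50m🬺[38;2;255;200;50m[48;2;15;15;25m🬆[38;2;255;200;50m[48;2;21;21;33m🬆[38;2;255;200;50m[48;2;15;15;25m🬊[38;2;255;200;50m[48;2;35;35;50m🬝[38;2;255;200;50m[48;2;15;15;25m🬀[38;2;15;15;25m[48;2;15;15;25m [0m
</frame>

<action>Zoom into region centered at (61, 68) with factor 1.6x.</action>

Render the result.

<frame>
[38;2;15;15;25m[48;2;15;15;25m [38;2;15;15;25m[48;2;15;15;25m [38;2;35;35;50m[48;2;15;15;25m▌[38;2;15;15;25m[48;2;15;15;25m [38;2;15;15;25m[48;2;35;35;50m▌[38;2;15;15;25m[48;2;15;15;25m [38;2;15;15;25m[48;2;15;15;25m [38;2;35;35;50m[48;2;15;15;25m▌[38;2;15;15;25m[48;2;15;15;25m [38;2;15;15;25m[48;2;35;35;50m▌[38;2;15;15;25m[48;2;15;15;25m [38;2;15;15;25m[48;2;15;15;25m [0m
[38;2;15;15;25m[48;2;35;35;50m🬰[38;2;15;15;25m[48;2;35;35;50m🬰[38;2;35;35;50m[48;2;15;15;25m🬛[38;2;15;15;25m[48;2;35;35;50m🬰[38;2;15;15;25m[48;2;35;35;50m🬐[38;2;15;15;25m[48;2;35;35;50m🬰[38;2;15;15;25m[48;2;35;35;50m🬰[38;2;35;35;50m[48;2;15;15;25m🬛[38;2;15;15;25m[48;2;35;35;50m🬰[38;2;15;15;25m[48;2;35;35;50m🬐[38;2;15;15;25m[48;2;35;35;50m🬰[38;2;15;15;25m[48;2;35;35;50m🬰[0m
[38;2;15;15;25m[48;2;15;15;25m [38;2;15;15;25m[48;2;255;200;50m🬆[38;2;255;200;50m[48;2;255;200;50m [38;2;15;15;25m[48;2;255;200;50m🬊[38;2;15;15;25m[48;2;35;35;50m▌[38;2;15;15;25m[48;2;15;15;25m [38;2;15;15;25m[48;2;15;15;25m [38;2;35;35;50m[48;2;15;15;25m▌[38;2;15;15;25m[48;2;15;15;25m [38;2;15;15;25m[48;2;35;35;50m▌[38;2;15;15;25m[48;2;15;15;25m [38;2;15;15;25m[48;2;15;15;25m [0m
[38;2;35;35;50m[48;2;15;15;25m🬂[38;2;255;200;50m[48;2;19;19;30m🬁[38;2;255;200;50m[48;2;25;25;37m🬎[38;2;255;200;50m[48;2;19;19;30m🬀[38;2;35;35;50m[48;2;15;15;25m🬨[38;2;35;35;50m[48;2;15;15;25m🬂[38;2;35;35;50m[48;2;15;15;25m🬂[38;2;35;35;50m[48;2;15;15;25m🬕[38;2;35;35;50m[48;2;15;15;25m🬂[38;2;35;35;50m[48;2;15;15;25m🬨[38;2;35;35;50m[48;2;15;15;25m🬂[38;2;35;35;50m[48;2;15;15;25m🬂[0m
[38;2;15;15;25m[48;2;35;35;50m🬰[38;2;15;15;25m[48;2;35;35;50m🬰[38;2;35;35;50m[48;2;15;15;25m🬛[38;2;15;15;25m[48;2;35;35;50m🬰[38;2;15;15;25m[48;2;35;35;50m🬐[38;2;15;15;25m[48;2;35;35;50m🬰[38;2;15;15;25m[48;2;35;35;50m🬰[38;2;35;35;50m[48;2;15;15;25m🬛[38;2;15;15;25m[48;2;35;35;50m🬰[38;2;15;15;25m[48;2;35;35;50m🬐[38;2;15;15;25m[48;2;35;35;50m🬰[38;2;15;15;25m[48;2;35;35;50m🬰[0m
[38;2;15;15;25m[48;2;15;15;25m [38;2;15;15;25m[48;2;15;15;25m [38;2;35;35;50m[48;2;15;15;25m▌[38;2;15;15;25m[48;2;15;15;25m [38;2;15;15;25m[48;2;35;35;50m▌[38;2;15;15;25m[48;2;15;15;25m [38;2;15;15;25m[48;2;15;15;25m [38;2;35;35;50m[48;2;15;15;25m▌[38;2;15;15;25m[48;2;15;15;25m [38;2;15;15;25m[48;2;35;35;50m▌[38;2;15;15;25m[48;2;15;15;25m [38;2;15;15;25m[48;2;15;15;25m [0m
</frame>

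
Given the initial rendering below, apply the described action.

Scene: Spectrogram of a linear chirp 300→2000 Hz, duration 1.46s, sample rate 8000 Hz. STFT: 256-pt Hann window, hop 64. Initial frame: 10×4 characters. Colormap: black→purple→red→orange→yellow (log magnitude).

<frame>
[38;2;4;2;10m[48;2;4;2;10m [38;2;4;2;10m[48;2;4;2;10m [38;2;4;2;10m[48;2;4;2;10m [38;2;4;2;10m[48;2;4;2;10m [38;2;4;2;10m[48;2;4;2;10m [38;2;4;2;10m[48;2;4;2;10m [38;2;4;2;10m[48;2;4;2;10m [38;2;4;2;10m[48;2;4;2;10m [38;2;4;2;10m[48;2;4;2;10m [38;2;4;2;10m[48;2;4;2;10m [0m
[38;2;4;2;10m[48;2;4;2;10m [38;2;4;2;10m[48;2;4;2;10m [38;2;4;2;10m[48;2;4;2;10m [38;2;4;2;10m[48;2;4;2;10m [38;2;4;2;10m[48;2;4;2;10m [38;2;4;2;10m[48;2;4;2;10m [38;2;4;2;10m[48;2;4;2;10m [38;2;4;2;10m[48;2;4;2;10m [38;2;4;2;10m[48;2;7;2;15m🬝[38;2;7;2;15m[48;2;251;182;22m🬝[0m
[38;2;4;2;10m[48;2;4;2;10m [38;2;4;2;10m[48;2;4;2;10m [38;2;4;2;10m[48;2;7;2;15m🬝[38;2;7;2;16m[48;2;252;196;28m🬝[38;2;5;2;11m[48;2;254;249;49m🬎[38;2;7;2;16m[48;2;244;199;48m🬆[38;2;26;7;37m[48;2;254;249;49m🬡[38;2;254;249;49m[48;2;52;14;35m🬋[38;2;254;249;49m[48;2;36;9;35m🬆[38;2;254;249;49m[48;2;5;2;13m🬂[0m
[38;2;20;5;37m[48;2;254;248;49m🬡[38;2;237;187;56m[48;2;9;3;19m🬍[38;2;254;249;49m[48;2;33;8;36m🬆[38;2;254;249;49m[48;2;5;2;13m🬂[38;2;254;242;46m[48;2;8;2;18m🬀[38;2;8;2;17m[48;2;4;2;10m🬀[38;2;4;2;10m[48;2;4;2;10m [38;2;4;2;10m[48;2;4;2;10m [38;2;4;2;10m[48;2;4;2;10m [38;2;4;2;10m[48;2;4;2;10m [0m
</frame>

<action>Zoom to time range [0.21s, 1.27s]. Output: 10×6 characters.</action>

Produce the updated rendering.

<frame>
[38;2;4;2;10m[48;2;4;2;10m [38;2;4;2;10m[48;2;4;2;10m [38;2;4;2;10m[48;2;4;2;10m [38;2;4;2;10m[48;2;4;2;10m [38;2;4;2;10m[48;2;4;2;10m [38;2;4;2;10m[48;2;4;2;10m [38;2;4;2;10m[48;2;4;2;10m [38;2;4;2;10m[48;2;4;2;10m [38;2;4;2;10m[48;2;4;2;10m [38;2;4;2;10m[48;2;4;2;10m [0m
[38;2;4;2;10m[48;2;4;2;10m [38;2;4;2;10m[48;2;4;2;10m [38;2;4;2;10m[48;2;4;2;10m [38;2;4;2;10m[48;2;4;2;10m [38;2;4;2;10m[48;2;4;2;10m [38;2;4;2;10m[48;2;4;2;10m [38;2;4;2;10m[48;2;4;2;10m [38;2;4;2;10m[48;2;4;2;10m [38;2;4;2;10m[48;2;4;2;10m [38;2;4;2;10m[48;2;4;2;10m [0m
[38;2;4;2;10m[48;2;4;2;10m [38;2;4;2;10m[48;2;4;2;10m [38;2;4;2;10m[48;2;4;2;10m [38;2;4;2;10m[48;2;4;2;10m [38;2;4;2;10m[48;2;4;2;10m [38;2;4;2;10m[48;2;4;2;10m [38;2;4;2;10m[48;2;4;2;10m [38;2;4;2;10m[48;2;4;2;10m [38;2;4;2;10m[48;2;4;2;10m [38;2;4;2;10m[48;2;5;2;12m🬝[0m
[38;2;4;2;10m[48;2;4;2;10m [38;2;4;2;10m[48;2;4;2;10m [38;2;4;2;10m[48;2;4;2;10m [38;2;4;2;10m[48;2;4;2;11m🬝[38;2;4;2;10m[48;2;7;2;15m🬝[38;2;6;2;13m[48;2;49;11;85m🬝[38;2;5;2;12m[48;2;254;240;46m🬎[38;2;45;12;36m[48;2;254;249;49m🬎[38;2;7;2;16m[48;2;253;226;39m🬂[38;2;252;223;38m[48;2;20;5;38m🬍[0m
[38;2;17;4;26m[48;2;253;220;37m🬝[38;2;8;2;17m[48;2;254;249;49m🬎[38;2;68;18;34m[48;2;254;248;49m🬆[38;2;21;5;38m[48;2;249;210;40m🬡[38;2;252;222;40m[48;2;7;2;16m🬎[38;2;254;249;49m[48;2;33;9;33m🬂[38;2;253;232;42m[48;2;5;2;12m🬂[38;2;58;13;89m[48;2;6;2;13m🬀[38;2;7;2;15m[48;2;4;2;10m🬀[38;2;4;2;11m[48;2;4;2;10m🬀[0m
[38;2;254;249;49m[48;2;7;2;15m🬂[38;2;253;229;41m[48;2;12;3;24m🬀[38;2;14;4;28m[48;2;4;2;11m🬀[38;2;5;2;12m[48;2;4;2;10m🬀[38;2;4;2;10m[48;2;4;2;10m [38;2;4;2;10m[48;2;4;2;10m [38;2;4;2;10m[48;2;4;2;10m [38;2;4;2;10m[48;2;4;2;10m [38;2;4;2;10m[48;2;4;2;10m [38;2;4;2;10m[48;2;4;2;10m [0m
</frame>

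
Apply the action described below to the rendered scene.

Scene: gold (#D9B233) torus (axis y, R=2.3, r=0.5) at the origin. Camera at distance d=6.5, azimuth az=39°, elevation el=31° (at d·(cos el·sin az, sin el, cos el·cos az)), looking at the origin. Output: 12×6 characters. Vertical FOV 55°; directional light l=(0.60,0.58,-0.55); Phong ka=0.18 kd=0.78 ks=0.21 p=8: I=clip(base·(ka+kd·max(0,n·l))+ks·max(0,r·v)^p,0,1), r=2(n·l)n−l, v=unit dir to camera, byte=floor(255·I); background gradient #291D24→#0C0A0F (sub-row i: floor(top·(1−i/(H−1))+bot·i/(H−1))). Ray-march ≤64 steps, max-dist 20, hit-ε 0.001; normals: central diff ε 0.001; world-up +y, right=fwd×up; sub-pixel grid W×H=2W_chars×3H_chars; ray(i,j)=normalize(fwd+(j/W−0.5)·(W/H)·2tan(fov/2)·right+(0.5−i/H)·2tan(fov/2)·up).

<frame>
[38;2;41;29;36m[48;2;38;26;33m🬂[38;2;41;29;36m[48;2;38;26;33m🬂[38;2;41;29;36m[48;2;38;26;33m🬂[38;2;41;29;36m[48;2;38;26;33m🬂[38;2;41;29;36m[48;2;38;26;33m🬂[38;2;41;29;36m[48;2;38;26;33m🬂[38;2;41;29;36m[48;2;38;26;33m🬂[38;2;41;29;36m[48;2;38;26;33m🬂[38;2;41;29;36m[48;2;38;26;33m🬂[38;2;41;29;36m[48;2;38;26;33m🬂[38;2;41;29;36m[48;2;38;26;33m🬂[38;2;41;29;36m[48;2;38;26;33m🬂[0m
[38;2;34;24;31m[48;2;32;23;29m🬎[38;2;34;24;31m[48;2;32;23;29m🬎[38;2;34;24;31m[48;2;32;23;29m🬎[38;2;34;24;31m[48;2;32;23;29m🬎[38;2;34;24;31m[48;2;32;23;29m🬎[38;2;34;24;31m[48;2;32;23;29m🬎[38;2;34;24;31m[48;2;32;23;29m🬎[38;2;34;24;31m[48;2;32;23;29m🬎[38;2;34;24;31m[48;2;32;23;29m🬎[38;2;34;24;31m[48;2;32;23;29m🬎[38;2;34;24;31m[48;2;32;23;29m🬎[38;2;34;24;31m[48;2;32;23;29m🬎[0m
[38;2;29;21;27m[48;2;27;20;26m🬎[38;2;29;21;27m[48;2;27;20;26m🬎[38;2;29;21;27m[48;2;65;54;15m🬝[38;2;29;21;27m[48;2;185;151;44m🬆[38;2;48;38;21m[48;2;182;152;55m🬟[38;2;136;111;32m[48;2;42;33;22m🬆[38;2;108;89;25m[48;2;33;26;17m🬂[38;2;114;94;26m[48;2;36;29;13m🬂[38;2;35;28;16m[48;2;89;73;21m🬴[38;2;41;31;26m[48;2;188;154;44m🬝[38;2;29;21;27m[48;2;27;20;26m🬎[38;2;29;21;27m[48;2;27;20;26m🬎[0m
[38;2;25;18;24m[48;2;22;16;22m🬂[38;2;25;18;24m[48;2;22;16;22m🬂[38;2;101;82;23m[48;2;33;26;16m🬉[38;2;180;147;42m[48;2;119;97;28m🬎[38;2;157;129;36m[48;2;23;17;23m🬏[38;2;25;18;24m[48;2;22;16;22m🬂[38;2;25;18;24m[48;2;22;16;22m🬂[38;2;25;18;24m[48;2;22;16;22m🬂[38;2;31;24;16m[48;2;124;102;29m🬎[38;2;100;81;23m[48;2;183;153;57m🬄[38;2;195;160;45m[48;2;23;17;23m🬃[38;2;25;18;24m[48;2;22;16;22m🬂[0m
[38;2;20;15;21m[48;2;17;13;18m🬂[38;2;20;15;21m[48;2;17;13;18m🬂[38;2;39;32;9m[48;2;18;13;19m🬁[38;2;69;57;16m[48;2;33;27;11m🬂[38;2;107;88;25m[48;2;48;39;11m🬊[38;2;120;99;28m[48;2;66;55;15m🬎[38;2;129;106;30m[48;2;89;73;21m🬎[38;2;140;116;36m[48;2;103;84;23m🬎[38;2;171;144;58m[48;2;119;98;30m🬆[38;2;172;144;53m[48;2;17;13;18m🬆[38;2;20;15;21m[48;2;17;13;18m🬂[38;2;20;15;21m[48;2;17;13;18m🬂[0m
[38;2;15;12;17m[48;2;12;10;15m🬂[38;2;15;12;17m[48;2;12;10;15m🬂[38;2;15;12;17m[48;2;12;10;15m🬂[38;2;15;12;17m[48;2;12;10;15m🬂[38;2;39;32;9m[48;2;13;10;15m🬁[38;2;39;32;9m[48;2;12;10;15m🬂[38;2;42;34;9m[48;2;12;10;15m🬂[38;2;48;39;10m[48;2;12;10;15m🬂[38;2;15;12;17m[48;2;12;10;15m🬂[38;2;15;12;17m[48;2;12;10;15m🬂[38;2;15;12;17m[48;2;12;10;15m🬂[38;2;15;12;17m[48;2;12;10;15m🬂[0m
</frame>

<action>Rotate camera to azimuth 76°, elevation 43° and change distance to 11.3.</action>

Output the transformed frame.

<frame>
[38;2;41;29;36m[48;2;38;26;33m🬂[38;2;41;29;36m[48;2;38;26;33m🬂[38;2;41;29;36m[48;2;38;26;33m🬂[38;2;41;29;36m[48;2;38;26;33m🬂[38;2;41;29;36m[48;2;38;26;33m🬂[38;2;41;29;36m[48;2;38;26;33m🬂[38;2;41;29;36m[48;2;38;26;33m🬂[38;2;41;29;36m[48;2;38;26;33m🬂[38;2;41;29;36m[48;2;38;26;33m🬂[38;2;41;29;36m[48;2;38;26;33m🬂[38;2;41;29;36m[48;2;38;26;33m🬂[38;2;41;29;36m[48;2;38;26;33m🬂[0m
[38;2;34;24;31m[48;2;32;23;29m🬎[38;2;34;24;31m[48;2;32;23;29m🬎[38;2;34;24;31m[48;2;32;23;29m🬎[38;2;34;24;31m[48;2;32;23;29m🬎[38;2;34;24;31m[48;2;32;23;29m🬎[38;2;34;24;31m[48;2;32;23;29m🬎[38;2;34;24;31m[48;2;32;23;29m🬎[38;2;34;24;31m[48;2;32;23;29m🬎[38;2;34;24;31m[48;2;32;23;29m🬎[38;2;34;24;31m[48;2;32;23;29m🬎[38;2;34;24;31m[48;2;32;23;29m🬎[38;2;34;24;31m[48;2;32;23;29m🬎[0m
[38;2;29;21;27m[48;2;27;20;26m🬎[38;2;29;21;27m[48;2;27;20;26m🬎[38;2;29;21;27m[48;2;27;20;26m🬎[38;2;29;21;27m[48;2;27;20;26m🬎[38;2;29;21;27m[48;2;190;156;44m🬝[38;2;190;158;55m[48;2;29;21;27m🬚[38;2;137;112;32m[48;2;28;21;27m🬋[38;2;121;99;28m[48;2;40;31;21m🬃[38;2;29;21;27m[48;2;27;20;26m🬎[38;2;29;21;27m[48;2;27;20;26m🬎[38;2;29;21;27m[48;2;27;20;26m🬎[38;2;29;21;27m[48;2;27;20;26m🬎[0m
[38;2;25;18;24m[48;2;22;16;22m🬂[38;2;25;18;24m[48;2;22;16;22m🬂[38;2;25;18;24m[48;2;22;16;22m🬂[38;2;25;18;24m[48;2;22;16;22m🬂[38;2;142;116;32m[48;2;56;45;18m▐[38;2;24;17;23m[48;2;131;107;30m🬎[38;2;24;17;23m[48;2;104;85;24m🬎[38;2;49;39;20m[48;2;194;163;59m🬎[38;2;193;158;45m[48;2;23;16;22m🬄[38;2;25;18;24m[48;2;22;16;22m🬂[38;2;25;18;24m[48;2;22;16;22m🬂[38;2;25;18;24m[48;2;22;16;22m🬂[0m
[38;2;20;15;21m[48;2;17;13;18m🬂[38;2;20;15;21m[48;2;17;13;18m🬂[38;2;20;15;21m[48;2;17;13;18m🬂[38;2;20;15;21m[48;2;17;13;18m🬂[38;2;20;15;21m[48;2;17;13;18m🬂[38;2;117;96;27m[48;2;17;13;18m🬂[38;2;174;144;46m[48;2;17;13;18m🬂[38;2;181;148;43m[48;2;18;13;19m🬀[38;2;20;15;21m[48;2;17;13;18m🬂[38;2;20;15;21m[48;2;17;13;18m🬂[38;2;20;15;21m[48;2;17;13;18m🬂[38;2;20;15;21m[48;2;17;13;18m🬂[0m
[38;2;15;12;17m[48;2;12;10;15m🬂[38;2;15;12;17m[48;2;12;10;15m🬂[38;2;15;12;17m[48;2;12;10;15m🬂[38;2;15;12;17m[48;2;12;10;15m🬂[38;2;15;12;17m[48;2;12;10;15m🬂[38;2;15;12;17m[48;2;12;10;15m🬂[38;2;15;12;17m[48;2;12;10;15m🬂[38;2;15;12;17m[48;2;12;10;15m🬂[38;2;15;12;17m[48;2;12;10;15m🬂[38;2;15;12;17m[48;2;12;10;15m🬂[38;2;15;12;17m[48;2;12;10;15m🬂[38;2;15;12;17m[48;2;12;10;15m🬂[0m
</frame>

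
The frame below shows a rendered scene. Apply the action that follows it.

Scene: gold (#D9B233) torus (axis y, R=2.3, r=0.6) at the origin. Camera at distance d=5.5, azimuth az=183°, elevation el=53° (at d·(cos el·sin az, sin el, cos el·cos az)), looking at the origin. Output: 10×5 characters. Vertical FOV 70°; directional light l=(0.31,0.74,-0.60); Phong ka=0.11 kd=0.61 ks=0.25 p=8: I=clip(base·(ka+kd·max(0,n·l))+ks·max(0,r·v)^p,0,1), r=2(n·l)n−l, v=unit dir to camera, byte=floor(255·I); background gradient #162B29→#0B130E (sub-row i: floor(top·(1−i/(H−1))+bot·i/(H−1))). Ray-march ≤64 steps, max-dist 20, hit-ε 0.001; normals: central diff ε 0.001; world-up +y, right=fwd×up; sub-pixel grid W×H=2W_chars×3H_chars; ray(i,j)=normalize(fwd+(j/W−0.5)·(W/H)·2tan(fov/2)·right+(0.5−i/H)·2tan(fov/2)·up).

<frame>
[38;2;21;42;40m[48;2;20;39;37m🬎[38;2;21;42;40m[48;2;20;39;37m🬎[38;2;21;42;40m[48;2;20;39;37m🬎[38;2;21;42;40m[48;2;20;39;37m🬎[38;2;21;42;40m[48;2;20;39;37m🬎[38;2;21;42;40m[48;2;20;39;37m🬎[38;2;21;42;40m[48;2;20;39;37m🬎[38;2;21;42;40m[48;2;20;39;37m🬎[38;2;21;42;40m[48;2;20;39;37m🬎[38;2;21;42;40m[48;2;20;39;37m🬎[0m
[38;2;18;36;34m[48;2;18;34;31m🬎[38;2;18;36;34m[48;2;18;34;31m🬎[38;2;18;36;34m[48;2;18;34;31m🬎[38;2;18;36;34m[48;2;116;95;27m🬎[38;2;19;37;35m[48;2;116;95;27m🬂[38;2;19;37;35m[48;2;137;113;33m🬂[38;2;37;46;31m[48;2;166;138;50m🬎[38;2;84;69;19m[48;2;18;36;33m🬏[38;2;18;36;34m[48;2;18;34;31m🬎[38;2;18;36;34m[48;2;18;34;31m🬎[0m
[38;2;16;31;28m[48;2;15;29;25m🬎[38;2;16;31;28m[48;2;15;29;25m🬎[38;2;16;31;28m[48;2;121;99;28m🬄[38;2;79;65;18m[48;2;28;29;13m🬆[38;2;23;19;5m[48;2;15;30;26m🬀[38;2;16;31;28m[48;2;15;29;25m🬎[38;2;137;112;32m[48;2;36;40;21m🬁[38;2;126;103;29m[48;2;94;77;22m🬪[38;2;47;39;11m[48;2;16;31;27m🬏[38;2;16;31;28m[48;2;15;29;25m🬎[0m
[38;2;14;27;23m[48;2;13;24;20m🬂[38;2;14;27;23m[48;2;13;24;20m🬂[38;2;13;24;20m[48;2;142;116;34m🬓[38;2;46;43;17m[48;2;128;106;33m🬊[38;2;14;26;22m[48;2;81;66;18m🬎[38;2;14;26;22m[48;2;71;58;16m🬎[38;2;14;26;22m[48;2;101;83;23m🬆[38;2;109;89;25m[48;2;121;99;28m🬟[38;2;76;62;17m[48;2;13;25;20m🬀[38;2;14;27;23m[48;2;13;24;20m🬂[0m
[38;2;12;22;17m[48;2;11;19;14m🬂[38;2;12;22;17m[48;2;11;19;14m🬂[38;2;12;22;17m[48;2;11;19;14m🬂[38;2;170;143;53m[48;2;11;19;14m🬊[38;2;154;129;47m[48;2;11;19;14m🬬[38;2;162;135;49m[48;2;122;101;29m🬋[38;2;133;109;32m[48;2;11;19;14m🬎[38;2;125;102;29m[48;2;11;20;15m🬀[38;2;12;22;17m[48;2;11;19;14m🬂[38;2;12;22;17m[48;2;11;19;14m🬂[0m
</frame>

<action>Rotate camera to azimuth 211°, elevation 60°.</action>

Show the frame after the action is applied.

<frame>
[38;2;21;42;40m[48;2;20;39;37m🬎[38;2;21;42;40m[48;2;20;39;37m🬎[38;2;21;42;40m[48;2;20;39;37m🬎[38;2;21;42;40m[48;2;20;39;37m🬎[38;2;21;42;40m[48;2;20;39;37m🬎[38;2;21;42;40m[48;2;20;39;37m🬎[38;2;21;42;40m[48;2;20;39;37m🬎[38;2;21;42;40m[48;2;20;39;37m🬎[38;2;21;42;40m[48;2;20;39;37m🬎[38;2;21;42;40m[48;2;20;39;37m🬎[0m
[38;2;18;36;34m[48;2;18;34;31m🬎[38;2;18;36;34m[48;2;18;34;31m🬎[38;2;18;36;34m[48;2;18;34;31m🬎[38;2;18;36;34m[48;2;111;91;25m🬆[38;2;41;44;24m[48;2;122;100;29m🬰[38;2;37;44;29m[48;2;135;112;38m🬒[38;2;34;42;28m[48;2;157;131;47m🬊[38;2;109;89;25m[48;2;18;36;33m🬏[38;2;18;36;34m[48;2;18;34;31m🬎[38;2;18;36;34m[48;2;18;34;31m🬎[0m
[38;2;16;31;28m[48;2;15;29;25m🬎[38;2;16;31;28m[48;2;15;29;25m🬎[38;2;126;104;30m[48;2;16;30;27m▐[38;2;87;71;20m[48;2;27;29;15m🬀[38;2;16;31;28m[48;2;15;29;25m🬎[38;2;16;31;28m[48;2;15;29;25m🬎[38;2;146;120;34m[48;2;15;30;26m🬁[38;2;136;112;32m[48;2;83;68;19m🬺[38;2;16;31;28m[48;2;15;29;25m🬎[38;2;16;31;28m[48;2;15;29;25m🬎[0m
[38;2;14;27;23m[48;2;13;24;20m🬂[38;2;14;27;23m[48;2;13;24;20m🬂[38;2;155;130;46m[48;2;13;25;21m▐[38;2;63;55;18m[48;2;177;153;74m🬬[38;2;14;26;22m[48;2;61;50;14m🬎[38;2;20;28;19m[48;2;72;59;17m🬝[38;2;14;26;22m[48;2;109;89;25m🬆[38;2;119;97;27m[48;2;84;69;19m🬝[38;2;14;27;23m[48;2;13;24;20m🬂[38;2;14;27;23m[48;2;13;24;20m🬂[0m
[38;2;12;22;17m[48;2;11;19;14m🬂[38;2;12;22;17m[48;2;11;19;14m🬂[38;2;12;22;17m[48;2;11;19;14m🬂[38;2;168;142;57m[48;2;11;19;14m🬊[38;2;134;111;38m[48;2;11;19;14m🬬[38;2;125;103;31m[48;2;97;79;22m🬎[38;2;114;93;26m[48;2;11;19;14m🬎[38;2;99;81;23m[48;2;11;20;15m🬀[38;2;12;22;17m[48;2;11;19;14m🬂[38;2;12;22;17m[48;2;11;19;14m🬂[0m
</frame>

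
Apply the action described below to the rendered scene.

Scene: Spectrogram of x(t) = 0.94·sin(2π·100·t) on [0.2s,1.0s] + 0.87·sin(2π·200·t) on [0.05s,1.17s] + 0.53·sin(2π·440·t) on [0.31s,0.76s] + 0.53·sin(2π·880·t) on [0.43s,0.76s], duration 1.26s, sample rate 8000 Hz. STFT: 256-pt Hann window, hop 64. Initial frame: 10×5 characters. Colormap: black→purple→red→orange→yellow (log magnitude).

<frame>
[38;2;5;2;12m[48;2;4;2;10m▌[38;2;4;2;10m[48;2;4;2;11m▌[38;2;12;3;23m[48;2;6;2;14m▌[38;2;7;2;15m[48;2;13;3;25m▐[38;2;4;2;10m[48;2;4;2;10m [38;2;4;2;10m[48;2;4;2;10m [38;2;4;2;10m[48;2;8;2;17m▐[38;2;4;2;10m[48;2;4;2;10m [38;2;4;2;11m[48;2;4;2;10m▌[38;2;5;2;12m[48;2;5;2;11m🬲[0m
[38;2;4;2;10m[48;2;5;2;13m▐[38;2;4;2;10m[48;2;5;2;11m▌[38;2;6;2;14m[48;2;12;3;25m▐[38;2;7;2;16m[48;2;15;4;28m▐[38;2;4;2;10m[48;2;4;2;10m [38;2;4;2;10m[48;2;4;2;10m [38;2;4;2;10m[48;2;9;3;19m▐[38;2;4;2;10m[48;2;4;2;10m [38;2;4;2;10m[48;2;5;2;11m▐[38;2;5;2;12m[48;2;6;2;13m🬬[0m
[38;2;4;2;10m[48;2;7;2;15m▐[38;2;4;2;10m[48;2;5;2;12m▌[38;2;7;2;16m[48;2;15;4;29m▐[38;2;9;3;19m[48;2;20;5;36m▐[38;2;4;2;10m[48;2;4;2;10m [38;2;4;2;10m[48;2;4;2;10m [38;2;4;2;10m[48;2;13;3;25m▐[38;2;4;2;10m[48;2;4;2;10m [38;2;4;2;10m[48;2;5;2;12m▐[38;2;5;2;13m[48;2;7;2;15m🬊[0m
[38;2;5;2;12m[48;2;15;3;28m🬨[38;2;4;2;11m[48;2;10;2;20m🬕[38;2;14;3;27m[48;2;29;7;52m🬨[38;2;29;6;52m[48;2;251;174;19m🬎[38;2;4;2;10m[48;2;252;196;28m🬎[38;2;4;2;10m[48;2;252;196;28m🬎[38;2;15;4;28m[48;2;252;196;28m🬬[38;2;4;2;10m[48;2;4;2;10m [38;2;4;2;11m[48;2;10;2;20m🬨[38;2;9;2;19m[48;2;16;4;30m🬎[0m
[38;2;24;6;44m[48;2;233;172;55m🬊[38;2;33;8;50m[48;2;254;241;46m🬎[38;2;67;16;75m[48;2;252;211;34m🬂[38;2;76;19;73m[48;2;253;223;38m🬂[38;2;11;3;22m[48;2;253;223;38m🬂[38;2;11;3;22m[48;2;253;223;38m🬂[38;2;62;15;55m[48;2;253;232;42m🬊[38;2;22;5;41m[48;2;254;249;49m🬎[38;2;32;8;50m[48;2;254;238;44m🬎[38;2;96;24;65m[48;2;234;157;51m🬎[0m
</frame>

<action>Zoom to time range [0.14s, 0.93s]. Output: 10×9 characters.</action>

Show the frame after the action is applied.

<frame>
[38;2;4;2;10m[48;2;4;2;11m▌[38;2;4;2;10m[48;2;4;2;10m [38;2;4;2;10m[48;2;11;3;23m▐[38;2;4;2;10m[48;2;13;3;25m▌[38;2;4;2;10m[48;2;4;2;10m [38;2;4;2;10m[48;2;4;2;10m [38;2;4;2;10m[48;2;4;2;10m [38;2;4;2;10m[48;2;4;2;11m▌[38;2;8;2;16m[48;2;4;2;10m▌[38;2;4;2;10m[48;2;4;2;10m [0m
[38;2;4;2;10m[48;2;4;2;11m▌[38;2;4;2;10m[48;2;4;2;10m [38;2;4;2;10m[48;2;12;3;23m▐[38;2;4;2;10m[48;2;13;4;26m▌[38;2;4;2;10m[48;2;4;2;10m [38;2;4;2;10m[48;2;4;2;10m [38;2;4;2;10m[48;2;4;2;10m [38;2;4;2;10m[48;2;4;2;11m▌[38;2;4;2;10m[48;2;8;2;16m▐[38;2;4;2;10m[48;2;4;2;10m [0m
[38;2;4;2;10m[48;2;4;2;11m▌[38;2;4;2;10m[48;2;4;2;10m [38;2;4;2;10m[48;2;12;3;24m▐[38;2;4;2;10m[48;2;14;4;27m▌[38;2;4;2;10m[48;2;4;2;10m [38;2;4;2;10m[48;2;4;2;10m [38;2;4;2;10m[48;2;4;2;10m [38;2;4;2;10m[48;2;4;2;11m▌[38;2;4;2;10m[48;2;8;2;17m▐[38;2;4;2;10m[48;2;4;2;10m [0m
[38;2;4;2;10m[48;2;5;2;11m▌[38;2;4;2;10m[48;2;4;2;10m [38;2;4;2;10m[48;2;13;3;26m▐[38;2;4;2;10m[48;2;16;4;30m▌[38;2;4;2;10m[48;2;4;2;10m [38;2;4;2;10m[48;2;4;2;10m [38;2;4;2;10m[48;2;4;2;10m [38;2;4;2;10m[48;2;4;2;11m▌[38;2;4;2;10m[48;2;9;3;19m▐[38;2;4;2;10m[48;2;4;2;10m [0m
[38;2;4;2;10m[48;2;5;2;12m▌[38;2;4;2;10m[48;2;4;2;10m [38;2;4;2;10m[48;2;15;4;29m▐[38;2;4;2;10m[48;2;19;4;35m▌[38;2;4;2;10m[48;2;4;2;10m [38;2;4;2;10m[48;2;4;2;10m [38;2;4;2;10m[48;2;4;2;10m [38;2;4;2;10m[48;2;5;2;11m▌[38;2;4;2;10m[48;2;11;3;22m▐[38;2;4;2;10m[48;2;4;2;10m [0m
[38;2;4;2;10m[48;2;5;2;13m▌[38;2;4;2;10m[48;2;4;2;10m [38;2;4;2;10m[48;2;18;4;34m▐[38;2;4;2;10m[48;2;26;6;47m▌[38;2;4;2;10m[48;2;4;2;10m [38;2;4;2;10m[48;2;4;2;10m [38;2;4;2;10m[48;2;4;2;10m [38;2;4;2;10m[48;2;6;2;14m🬕[38;2;4;2;10m[48;2;16;4;31m▐[38;2;4;2;10m[48;2;4;2;10m [0m
[38;2;4;2;10m[48;2;8;2;17m▌[38;2;4;2;10m[48;2;4;2;10m [38;2;4;2;10m[48;2;25;6;46m▐[38;2;21;5;37m[48;2;250;154;10m🬝[38;2;4;2;11m[48;2;250;154;10m🬎[38;2;4;2;11m[48;2;250;154;10m🬎[38;2;4;2;11m[48;2;250;154;10m🬎[38;2;7;2;16m[48;2;250;154;10m🬎[38;2;16;4;31m[48;2;247;146;13m🬬[38;2;4;2;10m[48;2;4;2;10m [0m
[38;2;6;2;13m[48;2;19;4;36m🬕[38;2;4;2;10m[48;2;5;2;12m🬎[38;2;30;7;44m[48;2;246;145;13m🬎[38;2;23;6;37m[48;2;248;161;19m🬌[38;2;249;170;21m[48;2;5;2;13m🬰[38;2;249;170;21m[48;2;5;2;12m🬰[38;2;249;170;21m[48;2;5;2;12m🬰[38;2;249;170;21m[48;2;11;3;23m🬰[38;2;248;158;15m[48;2;27;7;29m🬐[38;2;4;2;10m[48;2;5;2;12m🬎[0m
[38;2;36;8;65m[48;2;254;240;45m🬒[38;2;20;5;38m[48;2;254;242;46m🬂[38;2;252;197;28m[48;2;254;242;46m🬂[38;2;252;197;28m[48;2;254;242;46m🬂[38;2;252;197;28m[48;2;254;242;46m🬂[38;2;252;197;28m[48;2;254;242;46m🬂[38;2;252;197;28m[48;2;254;242;46m🬂[38;2;252;197;28m[48;2;254;242;46m🬂[38;2;20;5;38m[48;2;253;228;40m🬁[38;2;20;5;38m[48;2;254;242;46m🬂[0m
</frame>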